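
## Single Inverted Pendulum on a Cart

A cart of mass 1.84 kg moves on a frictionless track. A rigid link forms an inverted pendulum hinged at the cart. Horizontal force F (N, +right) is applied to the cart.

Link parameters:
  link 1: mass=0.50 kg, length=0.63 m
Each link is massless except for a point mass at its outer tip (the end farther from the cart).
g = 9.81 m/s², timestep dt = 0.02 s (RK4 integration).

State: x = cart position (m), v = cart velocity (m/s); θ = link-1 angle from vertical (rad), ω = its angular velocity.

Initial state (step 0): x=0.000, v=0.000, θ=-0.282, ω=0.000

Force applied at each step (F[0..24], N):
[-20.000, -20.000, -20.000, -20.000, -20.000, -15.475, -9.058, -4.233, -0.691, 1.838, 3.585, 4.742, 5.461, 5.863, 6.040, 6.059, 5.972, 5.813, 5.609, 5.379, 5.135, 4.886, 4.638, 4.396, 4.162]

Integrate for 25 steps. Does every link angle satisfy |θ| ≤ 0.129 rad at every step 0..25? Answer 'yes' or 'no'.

Answer: no

Derivation:
apply F[0]=-20.000 → step 1: x=-0.002, v=-0.199, θ=-0.280, ω=0.217
apply F[1]=-20.000 → step 2: x=-0.008, v=-0.398, θ=-0.273, ω=0.436
apply F[2]=-20.000 → step 3: x=-0.018, v=-0.599, θ=-0.262, ω=0.660
apply F[3]=-20.000 → step 4: x=-0.032, v=-0.800, θ=-0.247, ω=0.891
apply F[4]=-20.000 → step 5: x=-0.050, v=-1.003, θ=-0.227, ω=1.131
apply F[5]=-15.475 → step 6: x=-0.072, v=-1.159, θ=-0.202, ω=1.307
apply F[6]=-9.058 → step 7: x=-0.096, v=-1.248, θ=-0.175, ω=1.387
apply F[7]=-4.233 → step 8: x=-0.121, v=-1.287, θ=-0.148, ω=1.397
apply F[8]=-0.691 → step 9: x=-0.147, v=-1.288, θ=-0.120, ω=1.358
apply F[9]=+1.838 → step 10: x=-0.172, v=-1.263, θ=-0.094, ω=1.285
apply F[10]=+3.585 → step 11: x=-0.197, v=-1.220, θ=-0.069, ω=1.193
apply F[11]=+4.742 → step 12: x=-0.221, v=-1.166, θ=-0.046, ω=1.089
apply F[12]=+5.461 → step 13: x=-0.244, v=-1.105, θ=-0.025, ω=0.981
apply F[13]=+5.863 → step 14: x=-0.265, v=-1.040, θ=-0.007, ω=0.873
apply F[14]=+6.040 → step 15: x=-0.285, v=-0.975, θ=0.010, ω=0.770
apply F[15]=+6.059 → step 16: x=-0.304, v=-0.910, θ=0.024, ω=0.672
apply F[16]=+5.972 → step 17: x=-0.322, v=-0.847, θ=0.037, ω=0.581
apply F[17]=+5.813 → step 18: x=-0.338, v=-0.786, θ=0.047, ω=0.497
apply F[18]=+5.609 → step 19: x=-0.353, v=-0.727, θ=0.057, ω=0.421
apply F[19]=+5.379 → step 20: x=-0.367, v=-0.672, θ=0.064, ω=0.353
apply F[20]=+5.135 → step 21: x=-0.380, v=-0.620, θ=0.071, ω=0.291
apply F[21]=+4.886 → step 22: x=-0.392, v=-0.571, θ=0.076, ω=0.236
apply F[22]=+4.638 → step 23: x=-0.403, v=-0.525, θ=0.080, ω=0.187
apply F[23]=+4.396 → step 24: x=-0.413, v=-0.481, θ=0.083, ω=0.144
apply F[24]=+4.162 → step 25: x=-0.422, v=-0.441, θ=0.086, ω=0.106
Max |angle| over trajectory = 0.282 rad; bound = 0.129 → exceeded.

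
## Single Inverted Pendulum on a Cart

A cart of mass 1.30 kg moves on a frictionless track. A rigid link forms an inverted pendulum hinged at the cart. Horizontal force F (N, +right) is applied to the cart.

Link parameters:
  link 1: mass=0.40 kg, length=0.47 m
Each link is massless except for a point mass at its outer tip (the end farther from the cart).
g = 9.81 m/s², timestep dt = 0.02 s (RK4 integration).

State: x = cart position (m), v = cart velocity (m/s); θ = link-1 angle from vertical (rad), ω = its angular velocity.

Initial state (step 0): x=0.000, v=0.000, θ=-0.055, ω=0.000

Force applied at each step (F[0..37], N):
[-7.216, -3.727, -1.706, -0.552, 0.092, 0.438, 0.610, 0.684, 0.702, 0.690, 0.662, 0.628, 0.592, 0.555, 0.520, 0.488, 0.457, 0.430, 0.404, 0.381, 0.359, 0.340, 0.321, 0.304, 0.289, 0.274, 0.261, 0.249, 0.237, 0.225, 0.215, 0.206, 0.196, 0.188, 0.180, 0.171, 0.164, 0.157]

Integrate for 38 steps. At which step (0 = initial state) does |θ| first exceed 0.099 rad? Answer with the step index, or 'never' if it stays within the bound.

Answer: never

Derivation:
apply F[0]=-7.216 → step 1: x=-0.001, v=-0.108, θ=-0.053, ω=0.206
apply F[1]=-3.727 → step 2: x=-0.004, v=-0.162, θ=-0.048, ω=0.300
apply F[2]=-1.706 → step 3: x=-0.007, v=-0.185, θ=-0.042, ω=0.332
apply F[3]=-0.552 → step 4: x=-0.011, v=-0.192, θ=-0.035, ω=0.329
apply F[4]=+0.092 → step 5: x=-0.015, v=-0.188, θ=-0.029, ω=0.308
apply F[5]=+0.438 → step 6: x=-0.018, v=-0.180, θ=-0.023, ω=0.280
apply F[6]=+0.610 → step 7: x=-0.022, v=-0.169, θ=-0.017, ω=0.249
apply F[7]=+0.684 → step 8: x=-0.025, v=-0.158, θ=-0.013, ω=0.219
apply F[8]=+0.702 → step 9: x=-0.028, v=-0.147, θ=-0.009, ω=0.190
apply F[9]=+0.690 → step 10: x=-0.031, v=-0.136, θ=-0.005, ω=0.164
apply F[10]=+0.662 → step 11: x=-0.034, v=-0.125, θ=-0.002, ω=0.140
apply F[11]=+0.628 → step 12: x=-0.036, v=-0.115, θ=0.000, ω=0.119
apply F[12]=+0.592 → step 13: x=-0.038, v=-0.106, θ=0.003, ω=0.100
apply F[13]=+0.555 → step 14: x=-0.040, v=-0.098, θ=0.005, ω=0.084
apply F[14]=+0.520 → step 15: x=-0.042, v=-0.090, θ=0.006, ω=0.070
apply F[15]=+0.488 → step 16: x=-0.044, v=-0.083, θ=0.007, ω=0.058
apply F[16]=+0.457 → step 17: x=-0.046, v=-0.077, θ=0.008, ω=0.047
apply F[17]=+0.430 → step 18: x=-0.047, v=-0.071, θ=0.009, ω=0.038
apply F[18]=+0.404 → step 19: x=-0.048, v=-0.065, θ=0.010, ω=0.030
apply F[19]=+0.381 → step 20: x=-0.050, v=-0.060, θ=0.010, ω=0.023
apply F[20]=+0.359 → step 21: x=-0.051, v=-0.055, θ=0.011, ω=0.017
apply F[21]=+0.340 → step 22: x=-0.052, v=-0.050, θ=0.011, ω=0.012
apply F[22]=+0.321 → step 23: x=-0.053, v=-0.046, θ=0.011, ω=0.008
apply F[23]=+0.304 → step 24: x=-0.054, v=-0.042, θ=0.011, ω=0.004
apply F[24]=+0.289 → step 25: x=-0.055, v=-0.038, θ=0.011, ω=0.001
apply F[25]=+0.274 → step 26: x=-0.055, v=-0.035, θ=0.011, ω=-0.002
apply F[26]=+0.261 → step 27: x=-0.056, v=-0.032, θ=0.011, ω=-0.004
apply F[27]=+0.249 → step 28: x=-0.057, v=-0.028, θ=0.011, ω=-0.006
apply F[28]=+0.237 → step 29: x=-0.057, v=-0.025, θ=0.011, ω=-0.008
apply F[29]=+0.225 → step 30: x=-0.058, v=-0.023, θ=0.011, ω=-0.009
apply F[30]=+0.215 → step 31: x=-0.058, v=-0.020, θ=0.011, ω=-0.010
apply F[31]=+0.206 → step 32: x=-0.058, v=-0.017, θ=0.011, ω=-0.011
apply F[32]=+0.196 → step 33: x=-0.059, v=-0.015, θ=0.010, ω=-0.012
apply F[33]=+0.188 → step 34: x=-0.059, v=-0.013, θ=0.010, ω=-0.013
apply F[34]=+0.180 → step 35: x=-0.059, v=-0.011, θ=0.010, ω=-0.013
apply F[35]=+0.171 → step 36: x=-0.059, v=-0.009, θ=0.010, ω=-0.013
apply F[36]=+0.164 → step 37: x=-0.060, v=-0.007, θ=0.009, ω=-0.014
apply F[37]=+0.157 → step 38: x=-0.060, v=-0.005, θ=0.009, ω=-0.014
max |θ| = 0.055 ≤ 0.099 over all 39 states.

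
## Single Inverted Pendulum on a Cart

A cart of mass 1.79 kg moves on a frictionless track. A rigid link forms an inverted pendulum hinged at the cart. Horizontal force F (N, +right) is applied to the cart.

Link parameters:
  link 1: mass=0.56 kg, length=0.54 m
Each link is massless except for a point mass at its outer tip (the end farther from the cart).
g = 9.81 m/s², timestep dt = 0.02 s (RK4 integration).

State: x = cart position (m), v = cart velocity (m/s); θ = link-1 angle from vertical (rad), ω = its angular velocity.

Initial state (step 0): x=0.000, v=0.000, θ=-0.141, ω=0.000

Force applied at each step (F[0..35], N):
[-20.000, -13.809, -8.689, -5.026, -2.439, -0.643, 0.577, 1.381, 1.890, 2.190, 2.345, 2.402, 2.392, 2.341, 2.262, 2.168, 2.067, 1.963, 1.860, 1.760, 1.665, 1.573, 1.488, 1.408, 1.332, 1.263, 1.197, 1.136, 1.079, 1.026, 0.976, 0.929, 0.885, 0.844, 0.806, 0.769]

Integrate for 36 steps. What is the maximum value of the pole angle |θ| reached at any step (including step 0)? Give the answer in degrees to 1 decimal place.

Answer: 8.1°

Derivation:
apply F[0]=-20.000 → step 1: x=-0.002, v=-0.214, θ=-0.138, ω=0.341
apply F[1]=-13.809 → step 2: x=-0.008, v=-0.359, θ=-0.129, ω=0.560
apply F[2]=-8.689 → step 3: x=-0.016, v=-0.449, θ=-0.116, ω=0.680
apply F[3]=-5.026 → step 4: x=-0.025, v=-0.498, θ=-0.102, ω=0.731
apply F[4]=-2.439 → step 5: x=-0.036, v=-0.520, θ=-0.087, ω=0.737
apply F[5]=-0.643 → step 6: x=-0.046, v=-0.522, θ=-0.073, ω=0.712
apply F[6]=+0.577 → step 7: x=-0.056, v=-0.512, θ=-0.059, ω=0.669
apply F[7]=+1.381 → step 8: x=-0.066, v=-0.493, θ=-0.046, ω=0.615
apply F[8]=+1.890 → step 9: x=-0.076, v=-0.470, θ=-0.035, ω=0.557
apply F[9]=+2.190 → step 10: x=-0.085, v=-0.443, θ=-0.024, ω=0.498
apply F[10]=+2.345 → step 11: x=-0.094, v=-0.416, θ=-0.015, ω=0.440
apply F[11]=+2.402 → step 12: x=-0.102, v=-0.389, θ=-0.006, ω=0.386
apply F[12]=+2.392 → step 13: x=-0.109, v=-0.362, θ=0.001, ω=0.335
apply F[13]=+2.341 → step 14: x=-0.116, v=-0.336, θ=0.007, ω=0.288
apply F[14]=+2.262 → step 15: x=-0.123, v=-0.311, θ=0.012, ω=0.246
apply F[15]=+2.168 → step 16: x=-0.129, v=-0.288, θ=0.017, ω=0.208
apply F[16]=+2.067 → step 17: x=-0.134, v=-0.266, θ=0.021, ω=0.175
apply F[17]=+1.963 → step 18: x=-0.139, v=-0.245, θ=0.024, ω=0.145
apply F[18]=+1.860 → step 19: x=-0.144, v=-0.226, θ=0.027, ω=0.118
apply F[19]=+1.760 → step 20: x=-0.148, v=-0.208, θ=0.029, ω=0.095
apply F[20]=+1.665 → step 21: x=-0.152, v=-0.191, θ=0.030, ω=0.075
apply F[21]=+1.573 → step 22: x=-0.156, v=-0.176, θ=0.032, ω=0.057
apply F[22]=+1.488 → step 23: x=-0.159, v=-0.161, θ=0.033, ω=0.042
apply F[23]=+1.408 → step 24: x=-0.163, v=-0.147, θ=0.033, ω=0.028
apply F[24]=+1.332 → step 25: x=-0.165, v=-0.134, θ=0.034, ω=0.017
apply F[25]=+1.263 → step 26: x=-0.168, v=-0.122, θ=0.034, ω=0.007
apply F[26]=+1.197 → step 27: x=-0.170, v=-0.111, θ=0.034, ω=-0.002
apply F[27]=+1.136 → step 28: x=-0.172, v=-0.101, θ=0.034, ω=-0.009
apply F[28]=+1.079 → step 29: x=-0.174, v=-0.091, θ=0.034, ω=-0.015
apply F[29]=+1.026 → step 30: x=-0.176, v=-0.081, θ=0.033, ω=-0.020
apply F[30]=+0.976 → step 31: x=-0.178, v=-0.072, θ=0.033, ω=-0.025
apply F[31]=+0.929 → step 32: x=-0.179, v=-0.064, θ=0.032, ω=-0.028
apply F[32]=+0.885 → step 33: x=-0.180, v=-0.056, θ=0.032, ω=-0.031
apply F[33]=+0.844 → step 34: x=-0.181, v=-0.048, θ=0.031, ω=-0.034
apply F[34]=+0.806 → step 35: x=-0.182, v=-0.041, θ=0.030, ω=-0.036
apply F[35]=+0.769 → step 36: x=-0.183, v=-0.035, θ=0.030, ω=-0.037
Max |angle| over trajectory = 0.141 rad = 8.1°.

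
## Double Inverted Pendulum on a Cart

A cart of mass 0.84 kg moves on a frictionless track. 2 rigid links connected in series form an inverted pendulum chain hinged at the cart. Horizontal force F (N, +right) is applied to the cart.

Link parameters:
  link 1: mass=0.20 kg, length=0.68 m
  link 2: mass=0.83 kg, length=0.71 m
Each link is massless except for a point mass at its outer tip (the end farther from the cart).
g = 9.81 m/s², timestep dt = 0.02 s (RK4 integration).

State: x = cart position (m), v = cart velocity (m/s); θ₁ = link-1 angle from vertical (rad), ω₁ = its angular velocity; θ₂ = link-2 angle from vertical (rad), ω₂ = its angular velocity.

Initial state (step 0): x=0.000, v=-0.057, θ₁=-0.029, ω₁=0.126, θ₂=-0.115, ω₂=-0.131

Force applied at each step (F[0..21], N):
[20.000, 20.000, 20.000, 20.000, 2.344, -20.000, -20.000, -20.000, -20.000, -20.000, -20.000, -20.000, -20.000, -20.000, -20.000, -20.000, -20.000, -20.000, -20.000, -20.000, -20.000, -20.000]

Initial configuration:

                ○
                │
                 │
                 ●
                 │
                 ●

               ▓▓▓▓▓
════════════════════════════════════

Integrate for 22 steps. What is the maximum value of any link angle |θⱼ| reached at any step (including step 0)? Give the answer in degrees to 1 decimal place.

Answer: 33.7°

Derivation:
apply F[0]=+20.000 → step 1: x=0.004, v=0.426, θ₁=-0.033, ω₁=-0.500, θ₂=-0.119, ω₂=-0.241
apply F[1]=+20.000 → step 2: x=0.017, v=0.910, θ₁=-0.049, ω₁=-1.142, θ₂=-0.125, ω₂=-0.337
apply F[2]=+20.000 → step 3: x=0.040, v=1.396, θ₁=-0.079, ω₁=-1.821, θ₂=-0.132, ω₂=-0.400
apply F[3]=+20.000 → step 4: x=0.073, v=1.881, θ₁=-0.122, ω₁=-2.542, θ₂=-0.140, ω₂=-0.422
apply F[4]=+2.344 → step 5: x=0.111, v=1.953, θ₁=-0.174, ω₁=-2.690, θ₂=-0.149, ω₂=-0.420
apply F[5]=-20.000 → step 6: x=0.146, v=1.524, θ₁=-0.223, ω₁=-2.185, θ₂=-0.157, ω₂=-0.354
apply F[6]=-20.000 → step 7: x=0.172, v=1.115, θ₁=-0.263, ω₁=-1.787, θ₂=-0.162, ω₂=-0.215
apply F[7]=-20.000 → step 8: x=0.191, v=0.723, θ₁=-0.295, ω₁=-1.484, θ₂=-0.165, ω₂=-0.008
apply F[8]=-20.000 → step 9: x=0.201, v=0.342, θ₁=-0.322, ω₁=-1.261, θ₂=-0.162, ω₂=0.259
apply F[9]=-20.000 → step 10: x=0.204, v=-0.032, θ₁=-0.346, ω₁=-1.104, θ₂=-0.154, ω₂=0.582
apply F[10]=-20.000 → step 11: x=0.200, v=-0.403, θ₁=-0.367, ω₁=-0.999, θ₂=-0.139, ω₂=0.955
apply F[11]=-20.000 → step 12: x=0.188, v=-0.774, θ₁=-0.386, ω₁=-0.930, θ₂=-0.115, ω₂=1.371
apply F[12]=-20.000 → step 13: x=0.169, v=-1.150, θ₁=-0.404, ω₁=-0.878, θ₂=-0.084, ω₂=1.818
apply F[13]=-20.000 → step 14: x=0.142, v=-1.534, θ₁=-0.421, ω₁=-0.820, θ₂=-0.043, ω₂=2.282
apply F[14]=-20.000 → step 15: x=0.108, v=-1.928, θ₁=-0.437, ω₁=-0.730, θ₂=0.008, ω₂=2.748
apply F[15]=-20.000 → step 16: x=0.065, v=-2.333, θ₁=-0.450, ω₁=-0.584, θ₂=0.067, ω₂=3.201
apply F[16]=-20.000 → step 17: x=0.014, v=-2.748, θ₁=-0.460, ω₁=-0.365, θ₂=0.136, ω₂=3.631
apply F[17]=-20.000 → step 18: x=-0.045, v=-3.173, θ₁=-0.464, ω₁=-0.059, θ₂=0.212, ω₂=4.032
apply F[18]=-20.000 → step 19: x=-0.113, v=-3.607, θ₁=-0.461, ω₁=0.347, θ₂=0.297, ω₂=4.400
apply F[19]=-20.000 → step 20: x=-0.189, v=-4.049, θ₁=-0.450, ω₁=0.860, θ₂=0.388, ω₂=4.731
apply F[20]=-20.000 → step 21: x=-0.275, v=-4.498, θ₁=-0.426, ω₁=1.490, θ₂=0.486, ω₂=5.014
apply F[21]=-20.000 → step 22: x=-0.369, v=-4.956, θ₁=-0.389, ω₁=2.245, θ₂=0.588, ω₂=5.233
Max |angle| over trajectory = 0.588 rad = 33.7°.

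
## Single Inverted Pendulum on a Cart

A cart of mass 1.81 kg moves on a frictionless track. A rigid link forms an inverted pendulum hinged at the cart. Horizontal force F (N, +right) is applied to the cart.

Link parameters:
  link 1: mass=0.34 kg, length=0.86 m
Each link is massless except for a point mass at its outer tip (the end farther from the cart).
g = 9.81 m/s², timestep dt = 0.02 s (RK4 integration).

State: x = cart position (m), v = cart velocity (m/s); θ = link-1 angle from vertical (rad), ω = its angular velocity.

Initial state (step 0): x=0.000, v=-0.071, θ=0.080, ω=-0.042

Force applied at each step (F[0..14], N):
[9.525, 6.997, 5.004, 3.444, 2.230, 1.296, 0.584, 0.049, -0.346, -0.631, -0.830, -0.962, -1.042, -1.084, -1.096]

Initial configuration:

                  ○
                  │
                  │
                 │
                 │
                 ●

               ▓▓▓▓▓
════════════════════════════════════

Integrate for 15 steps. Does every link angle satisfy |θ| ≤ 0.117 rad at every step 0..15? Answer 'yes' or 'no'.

Answer: yes

Derivation:
apply F[0]=+9.525 → step 1: x=-0.000, v=0.031, θ=0.078, ω=-0.142
apply F[1]=+6.997 → step 2: x=0.001, v=0.106, θ=0.075, ω=-0.211
apply F[2]=+5.004 → step 3: x=0.004, v=0.158, θ=0.070, ω=-0.256
apply F[3]=+3.444 → step 4: x=0.007, v=0.194, θ=0.065, ω=-0.282
apply F[4]=+2.230 → step 5: x=0.011, v=0.216, θ=0.059, ω=-0.294
apply F[5]=+1.296 → step 6: x=0.016, v=0.228, θ=0.053, ω=-0.295
apply F[6]=+0.584 → step 7: x=0.020, v=0.233, θ=0.047, ω=-0.289
apply F[7]=+0.049 → step 8: x=0.025, v=0.232, θ=0.041, ω=-0.278
apply F[8]=-0.346 → step 9: x=0.030, v=0.227, θ=0.036, ω=-0.263
apply F[9]=-0.631 → step 10: x=0.034, v=0.219, θ=0.031, ω=-0.246
apply F[10]=-0.830 → step 11: x=0.038, v=0.208, θ=0.026, ω=-0.227
apply F[11]=-0.962 → step 12: x=0.042, v=0.197, θ=0.022, ω=-0.208
apply F[12]=-1.042 → step 13: x=0.046, v=0.185, θ=0.018, ω=-0.190
apply F[13]=-1.084 → step 14: x=0.050, v=0.172, θ=0.014, ω=-0.171
apply F[14]=-1.096 → step 15: x=0.053, v=0.159, θ=0.011, ω=-0.154
Max |angle| over trajectory = 0.080 rad; bound = 0.117 → within bound.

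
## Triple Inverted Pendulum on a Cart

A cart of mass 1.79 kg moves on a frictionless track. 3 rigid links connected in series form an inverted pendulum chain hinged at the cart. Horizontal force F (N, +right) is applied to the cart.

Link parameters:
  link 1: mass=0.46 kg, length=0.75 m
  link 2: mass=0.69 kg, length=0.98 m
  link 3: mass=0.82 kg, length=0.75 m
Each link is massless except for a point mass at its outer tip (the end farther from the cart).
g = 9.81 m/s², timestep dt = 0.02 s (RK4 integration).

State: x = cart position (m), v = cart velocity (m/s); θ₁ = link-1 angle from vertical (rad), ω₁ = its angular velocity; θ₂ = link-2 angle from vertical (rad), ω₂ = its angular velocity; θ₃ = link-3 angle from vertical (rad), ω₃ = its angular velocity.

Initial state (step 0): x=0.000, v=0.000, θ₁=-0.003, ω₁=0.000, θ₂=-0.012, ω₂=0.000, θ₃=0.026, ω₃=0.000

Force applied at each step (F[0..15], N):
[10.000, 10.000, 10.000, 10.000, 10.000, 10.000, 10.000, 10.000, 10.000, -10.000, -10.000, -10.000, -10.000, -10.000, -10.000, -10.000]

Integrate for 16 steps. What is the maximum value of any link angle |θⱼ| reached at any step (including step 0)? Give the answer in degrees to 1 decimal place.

Answer: 23.8°

Derivation:
apply F[0]=+10.000 → step 1: x=0.001, v=0.112, θ₁=-0.004, ω₁=-0.144, θ₂=-0.012, ω₂=-0.016, θ₃=0.026, ω₃=0.022
apply F[1]=+10.000 → step 2: x=0.005, v=0.226, θ₁=-0.009, ω₁=-0.291, θ₂=-0.013, ω₂=-0.031, θ₃=0.027, ω₃=0.044
apply F[2]=+10.000 → step 3: x=0.010, v=0.340, θ₁=-0.016, ω₁=-0.446, θ₂=-0.013, ω₂=-0.041, θ₃=0.028, ω₃=0.066
apply F[3]=+10.000 → step 4: x=0.018, v=0.456, θ₁=-0.027, ω₁=-0.612, θ₂=-0.014, ω₂=-0.044, θ₃=0.030, ω₃=0.090
apply F[4]=+10.000 → step 5: x=0.028, v=0.574, θ₁=-0.041, ω₁=-0.794, θ₂=-0.015, ω₂=-0.039, θ₃=0.032, ω₃=0.114
apply F[5]=+10.000 → step 6: x=0.041, v=0.696, θ₁=-0.059, ω₁=-0.994, θ₂=-0.016, ω₂=-0.024, θ₃=0.034, ω₃=0.139
apply F[6]=+10.000 → step 7: x=0.056, v=0.820, θ₁=-0.081, ω₁=-1.217, θ₂=-0.016, ω₂=0.005, θ₃=0.037, ω₃=0.164
apply F[7]=+10.000 → step 8: x=0.074, v=0.948, θ₁=-0.107, ω₁=-1.462, θ₂=-0.015, ω₂=0.047, θ₃=0.041, ω₃=0.188
apply F[8]=+10.000 → step 9: x=0.094, v=1.077, θ₁=-0.139, ω₁=-1.729, θ₂=-0.014, ω₂=0.100, θ₃=0.045, ω₃=0.210
apply F[9]=-10.000 → step 10: x=0.115, v=0.992, θ₁=-0.174, ω₁=-1.749, θ₂=-0.011, ω₂=0.184, θ₃=0.049, ω₃=0.236
apply F[10]=-10.000 → step 11: x=0.134, v=0.910, θ₁=-0.209, ω₁=-1.804, θ₂=-0.007, ω₂=0.288, θ₃=0.054, ω₃=0.261
apply F[11]=-10.000 → step 12: x=0.151, v=0.831, θ₁=-0.246, ω₁=-1.887, θ₂=0.000, ω₂=0.408, θ₃=0.060, ω₃=0.284
apply F[12]=-10.000 → step 13: x=0.167, v=0.754, θ₁=-0.285, ω₁=-1.991, θ₂=0.010, ω₂=0.541, θ₃=0.065, ω₃=0.303
apply F[13]=-10.000 → step 14: x=0.181, v=0.678, θ₁=-0.326, ω₁=-2.108, θ₂=0.022, ω₂=0.681, θ₃=0.072, ω₃=0.318
apply F[14]=-10.000 → step 15: x=0.194, v=0.600, θ₁=-0.369, ω₁=-2.232, θ₂=0.037, ω₂=0.823, θ₃=0.078, ω₃=0.329
apply F[15]=-10.000 → step 16: x=0.205, v=0.520, θ₁=-0.415, ω₁=-2.354, θ₂=0.055, ω₂=0.961, θ₃=0.085, ω₃=0.336
Max |angle| over trajectory = 0.415 rad = 23.8°.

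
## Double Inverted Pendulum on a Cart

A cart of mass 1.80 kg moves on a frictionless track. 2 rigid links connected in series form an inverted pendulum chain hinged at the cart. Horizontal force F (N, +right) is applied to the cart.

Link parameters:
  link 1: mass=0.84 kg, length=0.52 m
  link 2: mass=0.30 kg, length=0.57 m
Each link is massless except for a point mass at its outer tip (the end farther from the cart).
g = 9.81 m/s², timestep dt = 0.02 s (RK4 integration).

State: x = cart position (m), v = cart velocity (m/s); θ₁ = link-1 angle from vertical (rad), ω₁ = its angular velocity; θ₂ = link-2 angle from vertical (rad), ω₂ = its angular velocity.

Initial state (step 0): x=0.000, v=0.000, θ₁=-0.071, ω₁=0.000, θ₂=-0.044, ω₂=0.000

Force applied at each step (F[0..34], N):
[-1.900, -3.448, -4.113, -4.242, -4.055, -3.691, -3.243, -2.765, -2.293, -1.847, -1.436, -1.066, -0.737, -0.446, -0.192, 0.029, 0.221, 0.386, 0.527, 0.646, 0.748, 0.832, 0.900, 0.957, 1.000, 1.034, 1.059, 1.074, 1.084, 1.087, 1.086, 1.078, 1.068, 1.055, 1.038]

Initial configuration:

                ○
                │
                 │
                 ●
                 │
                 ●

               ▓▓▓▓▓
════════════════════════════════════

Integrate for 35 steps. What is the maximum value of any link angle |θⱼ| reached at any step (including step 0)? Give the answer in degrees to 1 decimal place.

Answer: 4.1°

Derivation:
apply F[0]=-1.900 → step 1: x=-0.000, v=-0.012, θ₁=-0.071, ω₁=-0.007, θ₂=-0.044, ω₂=0.013
apply F[1]=-3.448 → step 2: x=-0.001, v=-0.042, θ₁=-0.071, ω₁=0.019, θ₂=-0.043, ω₂=0.026
apply F[2]=-4.113 → step 3: x=-0.002, v=-0.079, θ₁=-0.070, ω₁=0.059, θ₂=-0.043, ω₂=0.038
apply F[3]=-4.242 → step 4: x=-0.004, v=-0.117, θ₁=-0.069, ω₁=0.103, θ₂=-0.042, ω₂=0.051
apply F[4]=-4.055 → step 5: x=-0.007, v=-0.154, θ₁=-0.066, ω₁=0.145, θ₂=-0.041, ω₂=0.063
apply F[5]=-3.691 → step 6: x=-0.010, v=-0.187, θ₁=-0.063, ω₁=0.180, θ₂=-0.039, ω₂=0.075
apply F[6]=-3.243 → step 7: x=-0.014, v=-0.215, θ₁=-0.059, ω₁=0.209, θ₂=-0.038, ω₂=0.085
apply F[7]=-2.765 → step 8: x=-0.018, v=-0.239, θ₁=-0.055, ω₁=0.230, θ₂=-0.036, ω₂=0.095
apply F[8]=-2.293 → step 9: x=-0.023, v=-0.258, θ₁=-0.050, ω₁=0.245, θ₂=-0.034, ω₂=0.103
apply F[9]=-1.847 → step 10: x=-0.029, v=-0.272, θ₁=-0.045, ω₁=0.253, θ₂=-0.032, ω₂=0.109
apply F[10]=-1.436 → step 11: x=-0.034, v=-0.283, θ₁=-0.040, ω₁=0.256, θ₂=-0.030, ω₂=0.115
apply F[11]=-1.066 → step 12: x=-0.040, v=-0.290, θ₁=-0.035, ω₁=0.255, θ₂=-0.027, ω₂=0.119
apply F[12]=-0.737 → step 13: x=-0.046, v=-0.294, θ₁=-0.030, ω₁=0.250, θ₂=-0.025, ω₂=0.122
apply F[13]=-0.446 → step 14: x=-0.052, v=-0.296, θ₁=-0.025, ω₁=0.242, θ₂=-0.022, ω₂=0.123
apply F[14]=-0.192 → step 15: x=-0.058, v=-0.295, θ₁=-0.020, ω₁=0.232, θ₂=-0.020, ω₂=0.124
apply F[15]=+0.029 → step 16: x=-0.064, v=-0.293, θ₁=-0.015, ω₁=0.221, θ₂=-0.018, ω₂=0.123
apply F[16]=+0.221 → step 17: x=-0.069, v=-0.289, θ₁=-0.011, ω₁=0.209, θ₂=-0.015, ω₂=0.122
apply F[17]=+0.386 → step 18: x=-0.075, v=-0.283, θ₁=-0.007, ω₁=0.195, θ₂=-0.013, ω₂=0.120
apply F[18]=+0.527 → step 19: x=-0.081, v=-0.277, θ₁=-0.003, ω₁=0.182, θ₂=-0.010, ω₂=0.117
apply F[19]=+0.646 → step 20: x=-0.086, v=-0.269, θ₁=0.000, ω₁=0.168, θ₂=-0.008, ω₂=0.113
apply F[20]=+0.748 → step 21: x=-0.091, v=-0.261, θ₁=0.003, ω₁=0.154, θ₂=-0.006, ω₂=0.109
apply F[21]=+0.832 → step 22: x=-0.097, v=-0.253, θ₁=0.006, ω₁=0.141, θ₂=-0.004, ω₂=0.105
apply F[22]=+0.900 → step 23: x=-0.102, v=-0.244, θ₁=0.009, ω₁=0.128, θ₂=-0.002, ω₂=0.100
apply F[23]=+0.957 → step 24: x=-0.106, v=-0.234, θ₁=0.011, ω₁=0.115, θ₂=0.000, ω₂=0.095
apply F[24]=+1.000 → step 25: x=-0.111, v=-0.225, θ₁=0.014, ω₁=0.103, θ₂=0.002, ω₂=0.089
apply F[25]=+1.034 → step 26: x=-0.115, v=-0.215, θ₁=0.016, ω₁=0.091, θ₂=0.004, ω₂=0.084
apply F[26]=+1.059 → step 27: x=-0.120, v=-0.205, θ₁=0.017, ω₁=0.080, θ₂=0.006, ω₂=0.079
apply F[27]=+1.074 → step 28: x=-0.124, v=-0.196, θ₁=0.019, ω₁=0.070, θ₂=0.007, ω₂=0.073
apply F[28]=+1.084 → step 29: x=-0.127, v=-0.186, θ₁=0.020, ω₁=0.061, θ₂=0.008, ω₂=0.068
apply F[29]=+1.087 → step 30: x=-0.131, v=-0.177, θ₁=0.021, ω₁=0.052, θ₂=0.010, ω₂=0.062
apply F[30]=+1.086 → step 31: x=-0.134, v=-0.167, θ₁=0.022, ω₁=0.043, θ₂=0.011, ω₂=0.057
apply F[31]=+1.078 → step 32: x=-0.138, v=-0.158, θ₁=0.023, ω₁=0.036, θ₂=0.012, ω₂=0.052
apply F[32]=+1.068 → step 33: x=-0.141, v=-0.149, θ₁=0.024, ω₁=0.029, θ₂=0.013, ω₂=0.047
apply F[33]=+1.055 → step 34: x=-0.144, v=-0.140, θ₁=0.024, ω₁=0.022, θ₂=0.014, ω₂=0.042
apply F[34]=+1.038 → step 35: x=-0.146, v=-0.132, θ₁=0.024, ω₁=0.016, θ₂=0.015, ω₂=0.038
Max |angle| over trajectory = 0.071 rad = 4.1°.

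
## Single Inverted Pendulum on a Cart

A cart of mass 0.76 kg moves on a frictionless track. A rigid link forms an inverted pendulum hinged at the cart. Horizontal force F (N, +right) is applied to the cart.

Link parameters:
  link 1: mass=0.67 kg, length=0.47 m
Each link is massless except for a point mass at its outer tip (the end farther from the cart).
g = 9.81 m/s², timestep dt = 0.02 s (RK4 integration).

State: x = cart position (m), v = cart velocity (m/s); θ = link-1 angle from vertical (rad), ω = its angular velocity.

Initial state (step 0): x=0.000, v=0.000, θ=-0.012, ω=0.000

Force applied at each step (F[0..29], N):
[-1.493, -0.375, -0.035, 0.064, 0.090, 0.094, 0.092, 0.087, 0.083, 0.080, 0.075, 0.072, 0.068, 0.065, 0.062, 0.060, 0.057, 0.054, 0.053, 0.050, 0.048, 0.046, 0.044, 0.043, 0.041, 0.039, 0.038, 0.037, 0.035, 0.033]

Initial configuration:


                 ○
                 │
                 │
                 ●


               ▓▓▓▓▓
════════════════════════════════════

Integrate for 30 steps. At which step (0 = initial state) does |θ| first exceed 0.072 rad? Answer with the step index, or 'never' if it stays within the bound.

apply F[0]=-1.493 → step 1: x=-0.000, v=-0.037, θ=-0.011, ω=0.074
apply F[1]=-0.375 → step 2: x=-0.001, v=-0.045, θ=-0.010, ω=0.087
apply F[2]=-0.035 → step 3: x=-0.002, v=-0.045, θ=-0.008, ω=0.082
apply F[3]=+0.064 → step 4: x=-0.003, v=-0.042, θ=-0.006, ω=0.073
apply F[4]=+0.090 → step 5: x=-0.004, v=-0.038, θ=-0.005, ω=0.063
apply F[5]=+0.094 → step 6: x=-0.004, v=-0.035, θ=-0.004, ω=0.055
apply F[6]=+0.092 → step 7: x=-0.005, v=-0.032, θ=-0.003, ω=0.047
apply F[7]=+0.087 → step 8: x=-0.006, v=-0.029, θ=-0.002, ω=0.040
apply F[8]=+0.083 → step 9: x=-0.006, v=-0.027, θ=-0.001, ω=0.034
apply F[9]=+0.080 → step 10: x=-0.007, v=-0.025, θ=-0.001, ω=0.029
apply F[10]=+0.075 → step 11: x=-0.007, v=-0.023, θ=-0.000, ω=0.025
apply F[11]=+0.072 → step 12: x=-0.008, v=-0.021, θ=0.000, ω=0.021
apply F[12]=+0.068 → step 13: x=-0.008, v=-0.019, θ=0.001, ω=0.017
apply F[13]=+0.065 → step 14: x=-0.009, v=-0.018, θ=0.001, ω=0.014
apply F[14]=+0.062 → step 15: x=-0.009, v=-0.016, θ=0.001, ω=0.012
apply F[15]=+0.060 → step 16: x=-0.009, v=-0.015, θ=0.002, ω=0.010
apply F[16]=+0.057 → step 17: x=-0.009, v=-0.014, θ=0.002, ω=0.008
apply F[17]=+0.054 → step 18: x=-0.010, v=-0.013, θ=0.002, ω=0.006
apply F[18]=+0.053 → step 19: x=-0.010, v=-0.012, θ=0.002, ω=0.005
apply F[19]=+0.050 → step 20: x=-0.010, v=-0.011, θ=0.002, ω=0.004
apply F[20]=+0.048 → step 21: x=-0.010, v=-0.010, θ=0.002, ω=0.003
apply F[21]=+0.046 → step 22: x=-0.011, v=-0.009, θ=0.002, ω=0.002
apply F[22]=+0.044 → step 23: x=-0.011, v=-0.008, θ=0.002, ω=0.001
apply F[23]=+0.043 → step 24: x=-0.011, v=-0.007, θ=0.002, ω=0.000
apply F[24]=+0.041 → step 25: x=-0.011, v=-0.007, θ=0.002, ω=-0.000
apply F[25]=+0.039 → step 26: x=-0.011, v=-0.006, θ=0.002, ω=-0.001
apply F[26]=+0.038 → step 27: x=-0.011, v=-0.005, θ=0.002, ω=-0.001
apply F[27]=+0.037 → step 28: x=-0.011, v=-0.005, θ=0.002, ω=-0.002
apply F[28]=+0.035 → step 29: x=-0.011, v=-0.004, θ=0.002, ω=-0.002
apply F[29]=+0.033 → step 30: x=-0.012, v=-0.004, θ=0.002, ω=-0.002
max |θ| = 0.012 ≤ 0.072 over all 31 states.

Answer: never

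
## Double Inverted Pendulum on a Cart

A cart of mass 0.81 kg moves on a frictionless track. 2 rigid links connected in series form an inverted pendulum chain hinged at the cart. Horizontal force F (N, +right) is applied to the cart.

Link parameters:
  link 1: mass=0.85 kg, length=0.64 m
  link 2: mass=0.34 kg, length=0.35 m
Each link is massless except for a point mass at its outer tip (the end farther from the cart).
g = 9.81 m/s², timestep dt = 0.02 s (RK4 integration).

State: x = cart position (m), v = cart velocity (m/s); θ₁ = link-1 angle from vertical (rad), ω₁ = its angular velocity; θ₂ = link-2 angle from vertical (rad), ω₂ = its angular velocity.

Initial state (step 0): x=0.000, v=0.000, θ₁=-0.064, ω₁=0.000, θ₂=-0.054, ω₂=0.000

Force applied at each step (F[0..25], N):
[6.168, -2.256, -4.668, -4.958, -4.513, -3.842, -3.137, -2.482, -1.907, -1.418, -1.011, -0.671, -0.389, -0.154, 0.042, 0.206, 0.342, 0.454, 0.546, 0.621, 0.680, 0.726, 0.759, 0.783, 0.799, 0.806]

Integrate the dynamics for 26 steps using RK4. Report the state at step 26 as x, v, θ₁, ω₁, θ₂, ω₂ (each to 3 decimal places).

apply F[0]=+6.168 → step 1: x=0.002, v=0.170, θ₁=-0.067, ω₁=-0.286, θ₂=-0.054, ω₂=0.008
apply F[1]=-2.256 → step 2: x=0.005, v=0.134, θ₁=-0.072, ω₁=-0.254, θ₂=-0.054, ω₂=0.021
apply F[2]=-4.668 → step 3: x=0.006, v=0.041, θ₁=-0.076, ω₁=-0.134, θ₂=-0.053, ω₂=0.038
apply F[3]=-4.958 → step 4: x=0.006, v=-0.058, θ₁=-0.078, ω₁=-0.006, θ₂=-0.052, ω₂=0.057
apply F[4]=-4.513 → step 5: x=0.004, v=-0.147, θ₁=-0.077, ω₁=0.105, θ₂=-0.051, ω₂=0.078
apply F[5]=-3.842 → step 6: x=0.001, v=-0.220, θ₁=-0.074, ω₁=0.192, θ₂=-0.049, ω₂=0.098
apply F[6]=-3.137 → step 7: x=-0.004, v=-0.276, θ₁=-0.069, ω₁=0.256, θ₂=-0.047, ω₂=0.117
apply F[7]=-2.482 → step 8: x=-0.010, v=-0.318, θ₁=-0.064, ω₁=0.298, θ₂=-0.044, ω₂=0.134
apply F[8]=-1.907 → step 9: x=-0.017, v=-0.348, θ₁=-0.057, ω₁=0.324, θ₂=-0.042, ω₂=0.147
apply F[9]=-1.418 → step 10: x=-0.024, v=-0.367, θ₁=-0.051, ω₁=0.336, θ₂=-0.038, ω₂=0.158
apply F[10]=-1.011 → step 11: x=-0.032, v=-0.379, θ₁=-0.044, ω₁=0.338, θ₂=-0.035, ω₂=0.167
apply F[11]=-0.671 → step 12: x=-0.039, v=-0.384, θ₁=-0.037, ω₁=0.332, θ₂=-0.032, ω₂=0.172
apply F[12]=-0.389 → step 13: x=-0.047, v=-0.383, θ₁=-0.031, ω₁=0.321, θ₂=-0.028, ω₂=0.175
apply F[13]=-0.154 → step 14: x=-0.054, v=-0.379, θ₁=-0.025, ω₁=0.306, θ₂=-0.025, ω₂=0.176
apply F[14]=+0.042 → step 15: x=-0.062, v=-0.372, θ₁=-0.019, ω₁=0.288, θ₂=-0.021, ω₂=0.175
apply F[15]=+0.206 → step 16: x=-0.069, v=-0.363, θ₁=-0.013, ω₁=0.269, θ₂=-0.018, ω₂=0.172
apply F[16]=+0.342 → step 17: x=-0.076, v=-0.351, θ₁=-0.008, ω₁=0.249, θ₂=-0.014, ω₂=0.168
apply F[17]=+0.454 → step 18: x=-0.083, v=-0.338, θ₁=-0.003, ω₁=0.228, θ₂=-0.011, ω₂=0.162
apply F[18]=+0.546 → step 19: x=-0.090, v=-0.325, θ₁=0.001, ω₁=0.207, θ₂=-0.008, ω₂=0.155
apply F[19]=+0.621 → step 20: x=-0.096, v=-0.310, θ₁=0.005, ω₁=0.187, θ₂=-0.005, ω₂=0.148
apply F[20]=+0.680 → step 21: x=-0.102, v=-0.295, θ₁=0.009, ω₁=0.167, θ₂=-0.002, ω₂=0.139
apply F[21]=+0.726 → step 22: x=-0.108, v=-0.280, θ₁=0.012, ω₁=0.148, θ₂=0.001, ω₂=0.131
apply F[22]=+0.759 → step 23: x=-0.114, v=-0.266, θ₁=0.015, ω₁=0.130, θ₂=0.003, ω₂=0.122
apply F[23]=+0.783 → step 24: x=-0.119, v=-0.251, θ₁=0.017, ω₁=0.114, θ₂=0.006, ω₂=0.113
apply F[24]=+0.799 → step 25: x=-0.124, v=-0.236, θ₁=0.019, ω₁=0.098, θ₂=0.008, ω₂=0.104
apply F[25]=+0.806 → step 26: x=-0.128, v=-0.222, θ₁=0.021, ω₁=0.084, θ₂=0.010, ω₂=0.095

Answer: x=-0.128, v=-0.222, θ₁=0.021, ω₁=0.084, θ₂=0.010, ω₂=0.095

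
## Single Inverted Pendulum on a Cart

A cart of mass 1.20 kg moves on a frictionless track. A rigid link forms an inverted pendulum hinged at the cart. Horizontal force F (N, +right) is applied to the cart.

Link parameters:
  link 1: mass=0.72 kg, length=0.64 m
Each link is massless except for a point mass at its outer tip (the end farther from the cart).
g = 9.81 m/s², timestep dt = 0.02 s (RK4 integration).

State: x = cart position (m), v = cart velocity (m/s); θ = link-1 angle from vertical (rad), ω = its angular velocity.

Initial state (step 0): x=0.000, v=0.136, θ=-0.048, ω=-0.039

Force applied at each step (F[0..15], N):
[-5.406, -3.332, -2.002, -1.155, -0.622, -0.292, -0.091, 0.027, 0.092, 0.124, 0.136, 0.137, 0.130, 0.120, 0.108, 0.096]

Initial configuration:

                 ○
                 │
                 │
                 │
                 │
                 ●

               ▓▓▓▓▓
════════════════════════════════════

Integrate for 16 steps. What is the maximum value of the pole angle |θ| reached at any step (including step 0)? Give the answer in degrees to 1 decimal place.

Answer: 2.8°

Derivation:
apply F[0]=-5.406 → step 1: x=0.002, v=0.052, θ=-0.048, ω=0.078
apply F[1]=-3.332 → step 2: x=0.002, v=0.002, θ=-0.045, ω=0.142
apply F[2]=-2.002 → step 3: x=0.002, v=-0.027, θ=-0.042, ω=0.172
apply F[3]=-1.155 → step 4: x=0.001, v=-0.041, θ=-0.039, ω=0.182
apply F[4]=-0.622 → step 5: x=0.001, v=-0.047, θ=-0.035, ω=0.180
apply F[5]=-0.292 → step 6: x=-0.000, v=-0.048, θ=-0.032, ω=0.172
apply F[6]=-0.091 → step 7: x=-0.001, v=-0.046, θ=-0.028, ω=0.159
apply F[7]=+0.027 → step 8: x=-0.002, v=-0.042, θ=-0.025, ω=0.146
apply F[8]=+0.092 → step 9: x=-0.003, v=-0.038, θ=-0.022, ω=0.132
apply F[9]=+0.124 → step 10: x=-0.004, v=-0.034, θ=-0.020, ω=0.118
apply F[10]=+0.136 → step 11: x=-0.004, v=-0.029, θ=-0.018, ω=0.105
apply F[11]=+0.137 → step 12: x=-0.005, v=-0.025, θ=-0.016, ω=0.093
apply F[12]=+0.130 → step 13: x=-0.005, v=-0.021, θ=-0.014, ω=0.083
apply F[13]=+0.120 → step 14: x=-0.006, v=-0.017, θ=-0.012, ω=0.073
apply F[14]=+0.108 → step 15: x=-0.006, v=-0.014, θ=-0.011, ω=0.065
apply F[15]=+0.096 → step 16: x=-0.006, v=-0.011, θ=-0.010, ω=0.057
Max |angle| over trajectory = 0.048 rad = 2.8°.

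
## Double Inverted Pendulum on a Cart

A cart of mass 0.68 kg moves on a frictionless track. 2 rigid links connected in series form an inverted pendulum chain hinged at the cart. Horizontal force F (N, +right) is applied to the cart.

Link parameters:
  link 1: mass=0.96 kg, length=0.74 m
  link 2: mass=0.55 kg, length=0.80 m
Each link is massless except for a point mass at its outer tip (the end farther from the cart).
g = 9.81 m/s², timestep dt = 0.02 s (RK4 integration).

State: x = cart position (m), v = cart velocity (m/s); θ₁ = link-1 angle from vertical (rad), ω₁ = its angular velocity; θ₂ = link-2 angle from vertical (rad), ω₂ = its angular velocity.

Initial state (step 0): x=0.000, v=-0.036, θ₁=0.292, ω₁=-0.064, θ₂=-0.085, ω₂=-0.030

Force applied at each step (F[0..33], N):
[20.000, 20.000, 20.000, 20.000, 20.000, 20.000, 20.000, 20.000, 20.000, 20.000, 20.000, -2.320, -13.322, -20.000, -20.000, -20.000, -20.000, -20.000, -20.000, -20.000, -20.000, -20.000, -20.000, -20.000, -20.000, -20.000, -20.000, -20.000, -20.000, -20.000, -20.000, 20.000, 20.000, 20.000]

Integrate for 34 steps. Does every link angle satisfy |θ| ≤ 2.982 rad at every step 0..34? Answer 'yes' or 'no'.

Answer: no

Derivation:
apply F[0]=+20.000 → step 1: x=0.003, v=0.373, θ₁=0.287, ω₁=-0.443, θ₂=-0.088, ω₂=-0.234
apply F[1]=+20.000 → step 2: x=0.015, v=0.791, θ₁=0.274, ω₁=-0.840, θ₂=-0.094, ω₂=-0.431
apply F[2]=+20.000 → step 3: x=0.035, v=1.225, θ₁=0.253, ω₁=-1.270, θ₂=-0.105, ω₂=-0.617
apply F[3]=+20.000 → step 4: x=0.064, v=1.684, θ₁=0.223, ω₁=-1.749, θ₂=-0.119, ω₂=-0.783
apply F[4]=+20.000 → step 5: x=0.103, v=2.176, θ₁=0.183, ω₁=-2.297, θ₂=-0.136, ω₂=-0.920
apply F[5]=+20.000 → step 6: x=0.151, v=2.707, θ₁=0.131, ω₁=-2.931, θ₂=-0.155, ω₂=-1.015
apply F[6]=+20.000 → step 7: x=0.211, v=3.276, θ₁=0.065, ω₁=-3.656, θ₂=-0.176, ω₂=-1.058
apply F[7]=+20.000 → step 8: x=0.283, v=3.864, θ₁=-0.016, ω₁=-4.451, θ₂=-0.197, ω₂=-1.044
apply F[8]=+20.000 → step 9: x=0.366, v=4.422, θ₁=-0.113, ω₁=-5.242, θ₂=-0.218, ω₂=-0.991
apply F[9]=+20.000 → step 10: x=0.459, v=4.878, θ₁=-0.225, ω₁=-5.909, θ₂=-0.237, ω₂=-0.953
apply F[10]=+20.000 → step 11: x=0.560, v=5.177, θ₁=-0.348, ω₁=-6.357, θ₂=-0.256, ω₂=-0.989
apply F[11]=-2.320 → step 12: x=0.660, v=4.871, θ₁=-0.472, ω₁=-6.054, θ₂=-0.277, ω₂=-1.064
apply F[12]=-13.322 → step 13: x=0.753, v=4.382, θ₁=-0.588, ω₁=-5.600, θ₂=-0.299, ω₂=-1.105
apply F[13]=-20.000 → step 14: x=0.835, v=3.847, θ₁=-0.696, ω₁=-5.186, θ₂=-0.320, ω₂=-1.079
apply F[14]=-20.000 → step 15: x=0.907, v=3.373, θ₁=-0.797, ω₁=-4.915, θ₂=-0.341, ω₂=-1.018
apply F[15]=-20.000 → step 16: x=0.970, v=2.940, θ₁=-0.893, ω₁=-4.750, θ₂=-0.361, ω₂=-0.932
apply F[16]=-20.000 → step 17: x=1.025, v=2.529, θ₁=-0.987, ω₁=-4.669, θ₂=-0.379, ω₂=-0.826
apply F[17]=-20.000 → step 18: x=1.071, v=2.130, θ₁=-1.080, ω₁=-4.655, θ₂=-0.394, ω₂=-0.709
apply F[18]=-20.000 → step 19: x=1.110, v=1.732, θ₁=-1.174, ω₁=-4.697, θ₂=-0.407, ω₂=-0.585
apply F[19]=-20.000 → step 20: x=1.140, v=1.326, θ₁=-1.269, ω₁=-4.791, θ₂=-0.417, ω₂=-0.460
apply F[20]=-20.000 → step 21: x=1.163, v=0.907, θ₁=-1.366, ω₁=-4.934, θ₂=-0.425, ω₂=-0.340
apply F[21]=-20.000 → step 22: x=1.176, v=0.464, θ₁=-1.466, ω₁=-5.127, θ₂=-0.431, ω₂=-0.231
apply F[22]=-20.000 → step 23: x=1.181, v=-0.009, θ₁=-1.571, ω₁=-5.375, θ₂=-0.435, ω₂=-0.141
apply F[23]=-20.000 → step 24: x=1.176, v=-0.523, θ₁=-1.682, ω₁=-5.688, θ₂=-0.437, ω₂=-0.080
apply F[24]=-20.000 → step 25: x=1.160, v=-1.090, θ₁=-1.799, ω₁=-6.081, θ₂=-0.438, ω₂=-0.062
apply F[25]=-20.000 → step 26: x=1.132, v=-1.729, θ₁=-1.926, ω₁=-6.580, θ₂=-0.440, ω₂=-0.108
apply F[26]=-20.000 → step 27: x=1.090, v=-2.463, θ₁=-2.064, ω₁=-7.230, θ₂=-0.443, ω₂=-0.251
apply F[27]=-20.000 → step 28: x=1.032, v=-3.335, θ₁=-2.216, ω₁=-8.102, θ₂=-0.451, ω₂=-0.548
apply F[28]=-20.000 → step 29: x=0.955, v=-4.406, θ₁=-2.390, ω₁=-9.323, θ₂=-0.467, ω₂=-1.105
apply F[29]=-20.000 → step 30: x=0.854, v=-5.770, θ₁=-2.593, ω₁=-11.108, θ₂=-0.498, ω₂=-2.141
apply F[30]=-20.000 → step 31: x=0.722, v=-7.462, θ₁=-2.840, ω₁=-13.688, θ₂=-0.559, ω₂=-4.112
apply F[31]=+20.000 → step 32: x=0.569, v=-7.685, θ₁=-3.127, ω₁=-14.757, θ₂=-0.673, ω₂=-7.359
apply F[32]=+20.000 → step 33: x=0.425, v=-6.492, θ₁=-3.414, ω₁=-13.605, θ₂=-0.848, ω₂=-9.958
apply F[33]=+20.000 → step 34: x=0.311, v=-4.937, θ₁=-3.665, ω₁=-11.506, θ₂=-1.062, ω₂=-11.167
Max |angle| over trajectory = 3.665 rad; bound = 2.982 → exceeded.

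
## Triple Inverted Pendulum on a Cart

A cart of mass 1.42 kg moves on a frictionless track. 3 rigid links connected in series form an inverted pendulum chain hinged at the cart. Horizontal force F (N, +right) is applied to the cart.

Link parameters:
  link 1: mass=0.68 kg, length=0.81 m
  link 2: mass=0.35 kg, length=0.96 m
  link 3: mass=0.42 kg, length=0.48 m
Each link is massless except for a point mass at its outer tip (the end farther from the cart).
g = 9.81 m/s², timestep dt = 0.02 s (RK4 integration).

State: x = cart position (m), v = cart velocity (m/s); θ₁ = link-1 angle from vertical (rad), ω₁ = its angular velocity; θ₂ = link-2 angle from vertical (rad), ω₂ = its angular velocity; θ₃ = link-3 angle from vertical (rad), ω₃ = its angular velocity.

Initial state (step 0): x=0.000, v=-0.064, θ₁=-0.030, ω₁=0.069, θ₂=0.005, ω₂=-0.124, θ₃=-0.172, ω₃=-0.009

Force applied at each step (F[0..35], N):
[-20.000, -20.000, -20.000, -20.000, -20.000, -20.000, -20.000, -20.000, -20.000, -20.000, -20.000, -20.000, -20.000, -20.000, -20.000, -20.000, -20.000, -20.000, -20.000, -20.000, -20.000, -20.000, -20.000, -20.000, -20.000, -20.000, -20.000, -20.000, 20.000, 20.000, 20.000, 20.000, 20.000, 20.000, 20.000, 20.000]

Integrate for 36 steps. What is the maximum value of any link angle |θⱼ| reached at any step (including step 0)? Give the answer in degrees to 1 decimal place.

apply F[0]=-20.000 → step 1: x=-0.004, v=-0.340, θ₁=-0.025, ω₁=0.394, θ₂=0.003, ω₂=-0.068, θ₃=-0.174, ω₃=-0.166
apply F[1]=-20.000 → step 2: x=-0.014, v=-0.618, θ₁=-0.014, ω₁=0.726, θ₂=0.002, ω₂=-0.017, θ₃=-0.179, ω₃=-0.320
apply F[2]=-20.000 → step 3: x=-0.029, v=-0.898, θ₁=0.004, ω₁=1.069, θ₂=0.002, ω₂=0.026, θ₃=-0.187, ω₃=-0.468
apply F[3]=-20.000 → step 4: x=-0.050, v=-1.182, θ₁=0.029, ω₁=1.426, θ₂=0.003, ω₂=0.059, θ₃=-0.197, ω₃=-0.608
apply F[4]=-20.000 → step 5: x=-0.076, v=-1.470, θ₁=0.061, ω₁=1.799, θ₂=0.005, ω₂=0.080, θ₃=-0.211, ω₃=-0.732
apply F[5]=-20.000 → step 6: x=-0.108, v=-1.760, θ₁=0.101, ω₁=2.185, θ₂=0.006, ω₂=0.089, θ₃=-0.226, ω₃=-0.832
apply F[6]=-20.000 → step 7: x=-0.146, v=-2.049, θ₁=0.148, ω₁=2.579, θ₂=0.008, ω₂=0.089, θ₃=-0.244, ω₃=-0.895
apply F[7]=-20.000 → step 8: x=-0.190, v=-2.334, θ₁=0.204, ω₁=2.969, θ₂=0.010, ω₂=0.086, θ₃=-0.262, ω₃=-0.910
apply F[8]=-20.000 → step 9: x=-0.240, v=-2.607, θ₁=0.267, ω₁=3.343, θ₂=0.012, ω₂=0.091, θ₃=-0.280, ω₃=-0.868
apply F[9]=-20.000 → step 10: x=-0.295, v=-2.864, θ₁=0.337, ω₁=3.688, θ₂=0.014, ω₂=0.115, θ₃=-0.296, ω₃=-0.766
apply F[10]=-20.000 → step 11: x=-0.354, v=-3.101, θ₁=0.414, ω₁=3.995, θ₂=0.016, ω₂=0.169, θ₃=-0.310, ω₃=-0.610
apply F[11]=-20.000 → step 12: x=-0.418, v=-3.313, θ₁=0.497, ω₁=4.258, θ₂=0.021, ω₂=0.262, θ₃=-0.320, ω₃=-0.410
apply F[12]=-20.000 → step 13: x=-0.487, v=-3.500, θ₁=0.584, ω₁=4.479, θ₂=0.027, ω₂=0.400, θ₃=-0.326, ω₃=-0.180
apply F[13]=-20.000 → step 14: x=-0.558, v=-3.663, θ₁=0.676, ω₁=4.662, θ₂=0.037, ω₂=0.583, θ₃=-0.327, ω₃=0.069
apply F[14]=-20.000 → step 15: x=-0.633, v=-3.803, θ₁=0.771, ω₁=4.815, θ₂=0.051, ω₂=0.810, θ₃=-0.323, ω₃=0.327
apply F[15]=-20.000 → step 16: x=-0.710, v=-3.922, θ₁=0.868, ω₁=4.943, θ₂=0.070, ω₂=1.077, θ₃=-0.314, ω₃=0.590
apply F[16]=-20.000 → step 17: x=-0.790, v=-4.021, θ₁=0.968, ω₁=5.051, θ₂=0.094, ω₂=1.381, θ₃=-0.300, ω₃=0.856
apply F[17]=-20.000 → step 18: x=-0.871, v=-4.102, θ₁=1.070, ω₁=5.141, θ₂=0.125, ω₂=1.715, θ₃=-0.280, ω₃=1.128
apply F[18]=-20.000 → step 19: x=-0.954, v=-4.166, θ₁=1.174, ω₁=5.215, θ₂=0.163, ω₂=2.077, θ₃=-0.255, ω₃=1.411
apply F[19]=-20.000 → step 20: x=-1.037, v=-4.215, θ₁=1.279, ω₁=5.271, θ₂=0.208, ω₂=2.461, θ₃=-0.223, ω₃=1.711
apply F[20]=-20.000 → step 21: x=-1.122, v=-4.251, θ₁=1.384, ω₁=5.309, θ₂=0.262, ω₂=2.862, θ₃=-0.186, ω₃=2.038
apply F[21]=-20.000 → step 22: x=-1.207, v=-4.276, θ₁=1.491, ω₁=5.323, θ₂=0.323, ω₂=3.275, θ₃=-0.142, ω₃=2.402
apply F[22]=-20.000 → step 23: x=-1.293, v=-4.292, θ₁=1.597, ω₁=5.309, θ₂=0.393, ω₂=3.692, θ₃=-0.090, ω₃=2.817
apply F[23]=-20.000 → step 24: x=-1.379, v=-4.304, θ₁=1.703, ω₁=5.259, θ₂=0.471, ω₂=4.107, θ₃=-0.029, ω₃=3.294
apply F[24]=-20.000 → step 25: x=-1.465, v=-4.314, θ₁=1.807, ω₁=5.165, θ₂=0.557, ω₂=4.510, θ₃=0.043, ω₃=3.848
apply F[25]=-20.000 → step 26: x=-1.552, v=-4.326, θ₁=1.909, ω₁=5.017, θ₂=0.651, ω₂=4.892, θ₃=0.126, ω₃=4.492
apply F[26]=-20.000 → step 27: x=-1.638, v=-4.344, θ₁=2.007, ω₁=4.805, θ₂=0.752, ω₂=5.242, θ₃=0.223, ω₃=5.234
apply F[27]=-20.000 → step 28: x=-1.725, v=-4.372, θ₁=2.101, ω₁=4.517, θ₂=0.860, ω₂=5.548, θ₃=0.336, ω₃=6.081
apply F[28]=+20.000 → step 29: x=-1.809, v=-3.989, θ₁=2.191, ω₁=4.509, θ₂=0.971, ω₂=5.490, θ₃=0.466, ω₃=6.883
apply F[29]=+20.000 → step 30: x=-1.885, v=-3.597, θ₁=2.281, ω₁=4.495, θ₂=1.080, ω₂=5.442, θ₃=0.611, ω₃=7.712
apply F[30]=+20.000 → step 31: x=-1.953, v=-3.195, θ₁=2.371, ω₁=4.456, θ₂=1.188, ω₂=5.416, θ₃=0.774, ω₃=8.551
apply F[31]=+20.000 → step 32: x=-2.013, v=-2.785, θ₁=2.459, ω₁=4.371, θ₂=1.297, ω₂=5.433, θ₃=0.953, ω₃=9.372
apply F[32]=+20.000 → step 33: x=-2.064, v=-2.370, θ₁=2.545, ω₁=4.219, θ₂=1.406, ω₂=5.526, θ₃=1.149, ω₃=10.124
apply F[33]=+20.000 → step 34: x=-2.107, v=-1.954, θ₁=2.627, ω₁=3.977, θ₂=1.519, ω₂=5.742, θ₃=1.357, ω₃=10.731
apply F[34]=+20.000 → step 35: x=-2.142, v=-1.540, θ₁=2.704, ω₁=3.633, θ₂=1.637, ω₂=6.129, θ₃=1.576, ω₃=11.100
apply F[35]=+20.000 → step 36: x=-2.169, v=-1.128, θ₁=2.772, ω₁=3.184, θ₂=1.765, ω₂=6.730, θ₃=1.799, ω₃=11.144
Max |angle| over trajectory = 2.772 rad = 158.8°.

Answer: 158.8°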